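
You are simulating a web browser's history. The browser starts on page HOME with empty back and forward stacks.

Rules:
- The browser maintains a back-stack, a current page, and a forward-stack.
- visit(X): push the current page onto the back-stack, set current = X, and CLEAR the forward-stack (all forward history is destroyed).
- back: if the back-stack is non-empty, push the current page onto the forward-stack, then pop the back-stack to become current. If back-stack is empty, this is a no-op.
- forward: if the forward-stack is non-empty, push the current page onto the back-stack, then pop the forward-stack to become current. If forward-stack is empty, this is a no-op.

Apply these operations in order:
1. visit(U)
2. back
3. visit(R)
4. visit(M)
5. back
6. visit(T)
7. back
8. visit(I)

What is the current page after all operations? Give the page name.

After 1 (visit(U)): cur=U back=1 fwd=0
After 2 (back): cur=HOME back=0 fwd=1
After 3 (visit(R)): cur=R back=1 fwd=0
After 4 (visit(M)): cur=M back=2 fwd=0
After 5 (back): cur=R back=1 fwd=1
After 6 (visit(T)): cur=T back=2 fwd=0
After 7 (back): cur=R back=1 fwd=1
After 8 (visit(I)): cur=I back=2 fwd=0

Answer: I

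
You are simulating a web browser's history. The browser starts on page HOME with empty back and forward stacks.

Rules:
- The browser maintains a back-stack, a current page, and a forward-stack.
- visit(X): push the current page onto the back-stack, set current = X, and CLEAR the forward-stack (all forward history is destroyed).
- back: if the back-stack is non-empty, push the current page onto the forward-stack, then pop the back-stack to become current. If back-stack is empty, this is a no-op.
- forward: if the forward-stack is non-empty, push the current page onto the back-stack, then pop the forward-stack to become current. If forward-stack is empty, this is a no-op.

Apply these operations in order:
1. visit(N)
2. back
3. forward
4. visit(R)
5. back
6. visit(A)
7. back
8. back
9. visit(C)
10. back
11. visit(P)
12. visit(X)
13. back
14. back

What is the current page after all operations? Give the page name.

Answer: HOME

Derivation:
After 1 (visit(N)): cur=N back=1 fwd=0
After 2 (back): cur=HOME back=0 fwd=1
After 3 (forward): cur=N back=1 fwd=0
After 4 (visit(R)): cur=R back=2 fwd=0
After 5 (back): cur=N back=1 fwd=1
After 6 (visit(A)): cur=A back=2 fwd=0
After 7 (back): cur=N back=1 fwd=1
After 8 (back): cur=HOME back=0 fwd=2
After 9 (visit(C)): cur=C back=1 fwd=0
After 10 (back): cur=HOME back=0 fwd=1
After 11 (visit(P)): cur=P back=1 fwd=0
After 12 (visit(X)): cur=X back=2 fwd=0
After 13 (back): cur=P back=1 fwd=1
After 14 (back): cur=HOME back=0 fwd=2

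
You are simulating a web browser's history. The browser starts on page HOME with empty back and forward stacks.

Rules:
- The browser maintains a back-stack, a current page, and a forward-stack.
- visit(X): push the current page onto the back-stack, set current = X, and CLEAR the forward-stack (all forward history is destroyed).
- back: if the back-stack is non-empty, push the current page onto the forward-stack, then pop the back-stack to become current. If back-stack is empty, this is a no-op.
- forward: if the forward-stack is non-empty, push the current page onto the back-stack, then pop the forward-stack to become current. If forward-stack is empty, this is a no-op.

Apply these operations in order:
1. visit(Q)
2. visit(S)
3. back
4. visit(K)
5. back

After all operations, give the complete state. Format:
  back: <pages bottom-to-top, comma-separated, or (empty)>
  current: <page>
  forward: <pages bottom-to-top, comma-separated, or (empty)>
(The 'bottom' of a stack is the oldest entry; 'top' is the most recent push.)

After 1 (visit(Q)): cur=Q back=1 fwd=0
After 2 (visit(S)): cur=S back=2 fwd=0
After 3 (back): cur=Q back=1 fwd=1
After 4 (visit(K)): cur=K back=2 fwd=0
After 5 (back): cur=Q back=1 fwd=1

Answer: back: HOME
current: Q
forward: K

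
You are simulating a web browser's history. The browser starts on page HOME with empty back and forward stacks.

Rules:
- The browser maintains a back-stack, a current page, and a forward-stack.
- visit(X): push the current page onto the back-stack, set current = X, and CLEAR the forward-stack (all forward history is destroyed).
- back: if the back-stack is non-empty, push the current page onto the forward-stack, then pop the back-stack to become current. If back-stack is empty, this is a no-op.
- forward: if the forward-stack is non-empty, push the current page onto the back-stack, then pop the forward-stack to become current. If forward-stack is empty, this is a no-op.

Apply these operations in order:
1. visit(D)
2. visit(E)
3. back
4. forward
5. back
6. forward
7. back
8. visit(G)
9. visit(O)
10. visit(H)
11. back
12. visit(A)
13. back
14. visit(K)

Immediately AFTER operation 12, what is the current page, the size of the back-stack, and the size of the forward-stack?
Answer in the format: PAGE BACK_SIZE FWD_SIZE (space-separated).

After 1 (visit(D)): cur=D back=1 fwd=0
After 2 (visit(E)): cur=E back=2 fwd=0
After 3 (back): cur=D back=1 fwd=1
After 4 (forward): cur=E back=2 fwd=0
After 5 (back): cur=D back=1 fwd=1
After 6 (forward): cur=E back=2 fwd=0
After 7 (back): cur=D back=1 fwd=1
After 8 (visit(G)): cur=G back=2 fwd=0
After 9 (visit(O)): cur=O back=3 fwd=0
After 10 (visit(H)): cur=H back=4 fwd=0
After 11 (back): cur=O back=3 fwd=1
After 12 (visit(A)): cur=A back=4 fwd=0

A 4 0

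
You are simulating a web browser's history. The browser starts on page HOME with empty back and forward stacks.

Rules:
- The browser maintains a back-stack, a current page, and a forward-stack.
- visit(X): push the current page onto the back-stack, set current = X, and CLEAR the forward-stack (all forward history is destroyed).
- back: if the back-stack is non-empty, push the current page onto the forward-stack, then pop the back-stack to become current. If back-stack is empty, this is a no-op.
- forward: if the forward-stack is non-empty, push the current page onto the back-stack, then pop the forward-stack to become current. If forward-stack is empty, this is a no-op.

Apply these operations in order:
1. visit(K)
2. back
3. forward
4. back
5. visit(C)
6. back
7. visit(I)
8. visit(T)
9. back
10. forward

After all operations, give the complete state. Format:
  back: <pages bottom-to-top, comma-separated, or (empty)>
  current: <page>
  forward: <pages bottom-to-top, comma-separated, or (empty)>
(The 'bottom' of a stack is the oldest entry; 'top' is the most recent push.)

Answer: back: HOME,I
current: T
forward: (empty)

Derivation:
After 1 (visit(K)): cur=K back=1 fwd=0
After 2 (back): cur=HOME back=0 fwd=1
After 3 (forward): cur=K back=1 fwd=0
After 4 (back): cur=HOME back=0 fwd=1
After 5 (visit(C)): cur=C back=1 fwd=0
After 6 (back): cur=HOME back=0 fwd=1
After 7 (visit(I)): cur=I back=1 fwd=0
After 8 (visit(T)): cur=T back=2 fwd=0
After 9 (back): cur=I back=1 fwd=1
After 10 (forward): cur=T back=2 fwd=0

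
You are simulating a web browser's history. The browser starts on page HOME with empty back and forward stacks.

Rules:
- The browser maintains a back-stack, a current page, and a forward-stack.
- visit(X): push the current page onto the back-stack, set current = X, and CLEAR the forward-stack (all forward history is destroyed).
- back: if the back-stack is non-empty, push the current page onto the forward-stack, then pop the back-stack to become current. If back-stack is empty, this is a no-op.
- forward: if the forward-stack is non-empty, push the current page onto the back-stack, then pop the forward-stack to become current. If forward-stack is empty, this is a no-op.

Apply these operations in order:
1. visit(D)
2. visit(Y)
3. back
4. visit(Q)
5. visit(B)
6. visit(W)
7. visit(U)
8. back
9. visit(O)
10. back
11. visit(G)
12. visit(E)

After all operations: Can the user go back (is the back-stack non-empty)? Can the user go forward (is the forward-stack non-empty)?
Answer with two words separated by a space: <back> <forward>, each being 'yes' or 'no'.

Answer: yes no

Derivation:
After 1 (visit(D)): cur=D back=1 fwd=0
After 2 (visit(Y)): cur=Y back=2 fwd=0
After 3 (back): cur=D back=1 fwd=1
After 4 (visit(Q)): cur=Q back=2 fwd=0
After 5 (visit(B)): cur=B back=3 fwd=0
After 6 (visit(W)): cur=W back=4 fwd=0
After 7 (visit(U)): cur=U back=5 fwd=0
After 8 (back): cur=W back=4 fwd=1
After 9 (visit(O)): cur=O back=5 fwd=0
After 10 (back): cur=W back=4 fwd=1
After 11 (visit(G)): cur=G back=5 fwd=0
After 12 (visit(E)): cur=E back=6 fwd=0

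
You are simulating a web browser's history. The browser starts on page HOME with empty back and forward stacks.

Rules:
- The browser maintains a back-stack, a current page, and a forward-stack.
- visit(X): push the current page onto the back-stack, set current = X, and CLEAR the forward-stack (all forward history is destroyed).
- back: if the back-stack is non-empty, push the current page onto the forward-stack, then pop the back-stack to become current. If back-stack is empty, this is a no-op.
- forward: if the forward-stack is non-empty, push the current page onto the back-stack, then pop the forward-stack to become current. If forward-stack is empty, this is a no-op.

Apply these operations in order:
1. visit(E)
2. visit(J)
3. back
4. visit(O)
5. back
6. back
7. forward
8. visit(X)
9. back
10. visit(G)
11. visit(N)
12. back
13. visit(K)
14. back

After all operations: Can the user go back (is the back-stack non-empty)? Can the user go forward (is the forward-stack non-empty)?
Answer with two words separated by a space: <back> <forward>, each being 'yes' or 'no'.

Answer: yes yes

Derivation:
After 1 (visit(E)): cur=E back=1 fwd=0
After 2 (visit(J)): cur=J back=2 fwd=0
After 3 (back): cur=E back=1 fwd=1
After 4 (visit(O)): cur=O back=2 fwd=0
After 5 (back): cur=E back=1 fwd=1
After 6 (back): cur=HOME back=0 fwd=2
After 7 (forward): cur=E back=1 fwd=1
After 8 (visit(X)): cur=X back=2 fwd=0
After 9 (back): cur=E back=1 fwd=1
After 10 (visit(G)): cur=G back=2 fwd=0
After 11 (visit(N)): cur=N back=3 fwd=0
After 12 (back): cur=G back=2 fwd=1
After 13 (visit(K)): cur=K back=3 fwd=0
After 14 (back): cur=G back=2 fwd=1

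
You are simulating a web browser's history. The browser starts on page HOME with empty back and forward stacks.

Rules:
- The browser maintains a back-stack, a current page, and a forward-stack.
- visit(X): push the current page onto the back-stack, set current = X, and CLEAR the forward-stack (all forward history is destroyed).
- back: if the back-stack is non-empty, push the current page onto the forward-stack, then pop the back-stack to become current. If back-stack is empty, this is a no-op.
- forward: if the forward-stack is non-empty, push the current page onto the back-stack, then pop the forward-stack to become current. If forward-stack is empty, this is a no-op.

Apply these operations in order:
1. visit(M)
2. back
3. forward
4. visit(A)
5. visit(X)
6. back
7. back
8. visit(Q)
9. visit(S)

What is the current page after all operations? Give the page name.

After 1 (visit(M)): cur=M back=1 fwd=0
After 2 (back): cur=HOME back=0 fwd=1
After 3 (forward): cur=M back=1 fwd=0
After 4 (visit(A)): cur=A back=2 fwd=0
After 5 (visit(X)): cur=X back=3 fwd=0
After 6 (back): cur=A back=2 fwd=1
After 7 (back): cur=M back=1 fwd=2
After 8 (visit(Q)): cur=Q back=2 fwd=0
After 9 (visit(S)): cur=S back=3 fwd=0

Answer: S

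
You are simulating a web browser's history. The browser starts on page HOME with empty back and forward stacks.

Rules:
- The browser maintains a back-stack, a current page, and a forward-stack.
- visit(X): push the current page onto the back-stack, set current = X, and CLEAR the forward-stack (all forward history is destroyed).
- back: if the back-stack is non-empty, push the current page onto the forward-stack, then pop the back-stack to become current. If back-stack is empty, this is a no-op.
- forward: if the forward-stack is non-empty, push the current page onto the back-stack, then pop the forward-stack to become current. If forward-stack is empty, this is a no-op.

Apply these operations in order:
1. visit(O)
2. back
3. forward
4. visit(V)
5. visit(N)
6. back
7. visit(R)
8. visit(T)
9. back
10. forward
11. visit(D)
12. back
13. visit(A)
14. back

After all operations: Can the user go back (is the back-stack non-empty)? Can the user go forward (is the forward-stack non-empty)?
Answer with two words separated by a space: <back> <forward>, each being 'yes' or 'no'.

Answer: yes yes

Derivation:
After 1 (visit(O)): cur=O back=1 fwd=0
After 2 (back): cur=HOME back=0 fwd=1
After 3 (forward): cur=O back=1 fwd=0
After 4 (visit(V)): cur=V back=2 fwd=0
After 5 (visit(N)): cur=N back=3 fwd=0
After 6 (back): cur=V back=2 fwd=1
After 7 (visit(R)): cur=R back=3 fwd=0
After 8 (visit(T)): cur=T back=4 fwd=0
After 9 (back): cur=R back=3 fwd=1
After 10 (forward): cur=T back=4 fwd=0
After 11 (visit(D)): cur=D back=5 fwd=0
After 12 (back): cur=T back=4 fwd=1
After 13 (visit(A)): cur=A back=5 fwd=0
After 14 (back): cur=T back=4 fwd=1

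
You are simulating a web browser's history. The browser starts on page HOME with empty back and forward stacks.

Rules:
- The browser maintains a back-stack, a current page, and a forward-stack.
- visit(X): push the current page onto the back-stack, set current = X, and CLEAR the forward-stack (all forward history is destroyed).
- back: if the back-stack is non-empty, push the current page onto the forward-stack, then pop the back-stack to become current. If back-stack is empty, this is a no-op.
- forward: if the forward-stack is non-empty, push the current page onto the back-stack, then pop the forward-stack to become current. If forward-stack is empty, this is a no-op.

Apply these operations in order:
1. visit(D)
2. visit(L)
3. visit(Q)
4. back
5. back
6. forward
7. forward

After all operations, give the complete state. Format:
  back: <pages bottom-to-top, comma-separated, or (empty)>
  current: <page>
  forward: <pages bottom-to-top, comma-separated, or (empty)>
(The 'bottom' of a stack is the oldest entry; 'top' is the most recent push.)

After 1 (visit(D)): cur=D back=1 fwd=0
After 2 (visit(L)): cur=L back=2 fwd=0
After 3 (visit(Q)): cur=Q back=3 fwd=0
After 4 (back): cur=L back=2 fwd=1
After 5 (back): cur=D back=1 fwd=2
After 6 (forward): cur=L back=2 fwd=1
After 7 (forward): cur=Q back=3 fwd=0

Answer: back: HOME,D,L
current: Q
forward: (empty)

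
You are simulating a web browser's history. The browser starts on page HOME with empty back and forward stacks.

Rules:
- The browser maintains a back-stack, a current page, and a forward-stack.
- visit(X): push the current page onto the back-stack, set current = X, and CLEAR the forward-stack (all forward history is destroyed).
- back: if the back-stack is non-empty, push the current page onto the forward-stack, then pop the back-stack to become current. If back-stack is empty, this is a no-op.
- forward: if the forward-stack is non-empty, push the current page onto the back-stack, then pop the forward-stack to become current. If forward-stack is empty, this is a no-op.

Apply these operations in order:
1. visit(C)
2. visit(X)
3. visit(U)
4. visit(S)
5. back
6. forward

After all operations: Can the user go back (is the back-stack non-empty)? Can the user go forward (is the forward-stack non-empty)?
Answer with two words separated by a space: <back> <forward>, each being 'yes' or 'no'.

Answer: yes no

Derivation:
After 1 (visit(C)): cur=C back=1 fwd=0
After 2 (visit(X)): cur=X back=2 fwd=0
After 3 (visit(U)): cur=U back=3 fwd=0
After 4 (visit(S)): cur=S back=4 fwd=0
After 5 (back): cur=U back=3 fwd=1
After 6 (forward): cur=S back=4 fwd=0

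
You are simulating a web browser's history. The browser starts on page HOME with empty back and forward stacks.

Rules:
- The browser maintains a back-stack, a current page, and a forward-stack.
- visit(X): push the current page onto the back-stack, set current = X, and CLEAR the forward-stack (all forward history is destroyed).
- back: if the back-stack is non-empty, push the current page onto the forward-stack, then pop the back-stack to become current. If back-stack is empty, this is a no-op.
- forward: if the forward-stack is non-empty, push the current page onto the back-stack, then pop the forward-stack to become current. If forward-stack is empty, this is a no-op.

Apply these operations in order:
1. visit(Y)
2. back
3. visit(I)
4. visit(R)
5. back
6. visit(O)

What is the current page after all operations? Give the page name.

After 1 (visit(Y)): cur=Y back=1 fwd=0
After 2 (back): cur=HOME back=0 fwd=1
After 3 (visit(I)): cur=I back=1 fwd=0
After 4 (visit(R)): cur=R back=2 fwd=0
After 5 (back): cur=I back=1 fwd=1
After 6 (visit(O)): cur=O back=2 fwd=0

Answer: O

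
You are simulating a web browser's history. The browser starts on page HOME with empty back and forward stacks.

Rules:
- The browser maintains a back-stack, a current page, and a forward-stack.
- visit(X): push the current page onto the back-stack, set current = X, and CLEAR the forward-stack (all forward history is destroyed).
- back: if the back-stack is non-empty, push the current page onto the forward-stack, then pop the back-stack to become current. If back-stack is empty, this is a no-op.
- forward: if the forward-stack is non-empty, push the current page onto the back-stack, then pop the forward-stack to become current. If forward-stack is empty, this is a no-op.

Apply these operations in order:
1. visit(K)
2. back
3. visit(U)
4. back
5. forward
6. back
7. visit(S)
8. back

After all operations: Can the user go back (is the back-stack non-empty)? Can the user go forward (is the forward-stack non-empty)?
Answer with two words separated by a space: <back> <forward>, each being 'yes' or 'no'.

Answer: no yes

Derivation:
After 1 (visit(K)): cur=K back=1 fwd=0
After 2 (back): cur=HOME back=0 fwd=1
After 3 (visit(U)): cur=U back=1 fwd=0
After 4 (back): cur=HOME back=0 fwd=1
After 5 (forward): cur=U back=1 fwd=0
After 6 (back): cur=HOME back=0 fwd=1
After 7 (visit(S)): cur=S back=1 fwd=0
After 8 (back): cur=HOME back=0 fwd=1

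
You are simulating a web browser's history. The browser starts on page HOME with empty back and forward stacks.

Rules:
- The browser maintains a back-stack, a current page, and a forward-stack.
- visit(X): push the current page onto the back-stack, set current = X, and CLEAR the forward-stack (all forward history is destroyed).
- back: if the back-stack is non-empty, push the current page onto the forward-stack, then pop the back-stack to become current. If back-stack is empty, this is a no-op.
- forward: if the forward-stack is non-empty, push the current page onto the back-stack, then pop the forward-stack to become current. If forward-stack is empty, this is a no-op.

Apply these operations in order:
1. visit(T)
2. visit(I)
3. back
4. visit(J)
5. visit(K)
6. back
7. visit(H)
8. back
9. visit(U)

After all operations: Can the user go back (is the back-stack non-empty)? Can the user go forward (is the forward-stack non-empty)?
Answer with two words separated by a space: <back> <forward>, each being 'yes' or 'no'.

After 1 (visit(T)): cur=T back=1 fwd=0
After 2 (visit(I)): cur=I back=2 fwd=0
After 3 (back): cur=T back=1 fwd=1
After 4 (visit(J)): cur=J back=2 fwd=0
After 5 (visit(K)): cur=K back=3 fwd=0
After 6 (back): cur=J back=2 fwd=1
After 7 (visit(H)): cur=H back=3 fwd=0
After 8 (back): cur=J back=2 fwd=1
After 9 (visit(U)): cur=U back=3 fwd=0

Answer: yes no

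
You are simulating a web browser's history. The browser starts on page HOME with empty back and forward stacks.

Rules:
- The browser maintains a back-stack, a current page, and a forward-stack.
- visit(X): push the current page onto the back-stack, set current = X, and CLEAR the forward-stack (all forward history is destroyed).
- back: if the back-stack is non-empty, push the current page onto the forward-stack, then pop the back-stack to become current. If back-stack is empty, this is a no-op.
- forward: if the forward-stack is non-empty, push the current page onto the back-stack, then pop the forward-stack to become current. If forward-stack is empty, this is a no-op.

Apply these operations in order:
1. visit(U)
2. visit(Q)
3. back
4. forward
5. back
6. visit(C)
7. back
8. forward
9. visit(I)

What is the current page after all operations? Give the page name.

After 1 (visit(U)): cur=U back=1 fwd=0
After 2 (visit(Q)): cur=Q back=2 fwd=0
After 3 (back): cur=U back=1 fwd=1
After 4 (forward): cur=Q back=2 fwd=0
After 5 (back): cur=U back=1 fwd=1
After 6 (visit(C)): cur=C back=2 fwd=0
After 7 (back): cur=U back=1 fwd=1
After 8 (forward): cur=C back=2 fwd=0
After 9 (visit(I)): cur=I back=3 fwd=0

Answer: I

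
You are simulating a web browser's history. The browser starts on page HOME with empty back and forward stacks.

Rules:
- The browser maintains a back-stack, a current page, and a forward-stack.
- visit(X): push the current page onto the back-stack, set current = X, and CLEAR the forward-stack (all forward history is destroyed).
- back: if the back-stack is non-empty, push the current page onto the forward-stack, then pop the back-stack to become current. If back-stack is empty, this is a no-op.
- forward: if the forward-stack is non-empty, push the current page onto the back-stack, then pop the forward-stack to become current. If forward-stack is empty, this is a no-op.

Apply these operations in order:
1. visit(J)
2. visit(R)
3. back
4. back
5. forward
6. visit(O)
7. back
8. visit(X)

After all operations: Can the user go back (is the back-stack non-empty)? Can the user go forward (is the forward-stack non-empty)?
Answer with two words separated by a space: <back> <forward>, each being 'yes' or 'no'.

Answer: yes no

Derivation:
After 1 (visit(J)): cur=J back=1 fwd=0
After 2 (visit(R)): cur=R back=2 fwd=0
After 3 (back): cur=J back=1 fwd=1
After 4 (back): cur=HOME back=0 fwd=2
After 5 (forward): cur=J back=1 fwd=1
After 6 (visit(O)): cur=O back=2 fwd=0
After 7 (back): cur=J back=1 fwd=1
After 8 (visit(X)): cur=X back=2 fwd=0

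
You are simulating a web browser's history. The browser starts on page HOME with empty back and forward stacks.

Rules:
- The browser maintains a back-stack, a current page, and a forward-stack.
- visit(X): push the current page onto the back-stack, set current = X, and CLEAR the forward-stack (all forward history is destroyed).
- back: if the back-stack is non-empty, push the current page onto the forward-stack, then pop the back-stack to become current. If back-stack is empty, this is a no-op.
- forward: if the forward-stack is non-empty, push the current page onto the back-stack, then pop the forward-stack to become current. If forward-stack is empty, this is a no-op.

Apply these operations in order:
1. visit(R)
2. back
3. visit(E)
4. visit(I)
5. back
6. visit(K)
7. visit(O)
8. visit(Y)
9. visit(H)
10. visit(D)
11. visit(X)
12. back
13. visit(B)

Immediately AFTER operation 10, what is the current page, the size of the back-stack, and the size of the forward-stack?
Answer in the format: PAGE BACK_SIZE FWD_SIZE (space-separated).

After 1 (visit(R)): cur=R back=1 fwd=0
After 2 (back): cur=HOME back=0 fwd=1
After 3 (visit(E)): cur=E back=1 fwd=0
After 4 (visit(I)): cur=I back=2 fwd=0
After 5 (back): cur=E back=1 fwd=1
After 6 (visit(K)): cur=K back=2 fwd=0
After 7 (visit(O)): cur=O back=3 fwd=0
After 8 (visit(Y)): cur=Y back=4 fwd=0
After 9 (visit(H)): cur=H back=5 fwd=0
After 10 (visit(D)): cur=D back=6 fwd=0

D 6 0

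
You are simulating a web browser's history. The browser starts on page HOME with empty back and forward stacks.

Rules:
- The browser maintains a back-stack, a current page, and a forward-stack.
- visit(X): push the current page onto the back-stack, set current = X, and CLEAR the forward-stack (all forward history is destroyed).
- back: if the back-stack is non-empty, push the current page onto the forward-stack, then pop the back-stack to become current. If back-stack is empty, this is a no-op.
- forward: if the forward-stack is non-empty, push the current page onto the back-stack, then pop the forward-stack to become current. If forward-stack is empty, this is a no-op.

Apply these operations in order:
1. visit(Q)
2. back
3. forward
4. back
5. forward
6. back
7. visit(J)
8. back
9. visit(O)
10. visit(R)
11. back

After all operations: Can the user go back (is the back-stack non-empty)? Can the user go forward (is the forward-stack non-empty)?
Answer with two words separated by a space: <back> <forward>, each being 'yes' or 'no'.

Answer: yes yes

Derivation:
After 1 (visit(Q)): cur=Q back=1 fwd=0
After 2 (back): cur=HOME back=0 fwd=1
After 3 (forward): cur=Q back=1 fwd=0
After 4 (back): cur=HOME back=0 fwd=1
After 5 (forward): cur=Q back=1 fwd=0
After 6 (back): cur=HOME back=0 fwd=1
After 7 (visit(J)): cur=J back=1 fwd=0
After 8 (back): cur=HOME back=0 fwd=1
After 9 (visit(O)): cur=O back=1 fwd=0
After 10 (visit(R)): cur=R back=2 fwd=0
After 11 (back): cur=O back=1 fwd=1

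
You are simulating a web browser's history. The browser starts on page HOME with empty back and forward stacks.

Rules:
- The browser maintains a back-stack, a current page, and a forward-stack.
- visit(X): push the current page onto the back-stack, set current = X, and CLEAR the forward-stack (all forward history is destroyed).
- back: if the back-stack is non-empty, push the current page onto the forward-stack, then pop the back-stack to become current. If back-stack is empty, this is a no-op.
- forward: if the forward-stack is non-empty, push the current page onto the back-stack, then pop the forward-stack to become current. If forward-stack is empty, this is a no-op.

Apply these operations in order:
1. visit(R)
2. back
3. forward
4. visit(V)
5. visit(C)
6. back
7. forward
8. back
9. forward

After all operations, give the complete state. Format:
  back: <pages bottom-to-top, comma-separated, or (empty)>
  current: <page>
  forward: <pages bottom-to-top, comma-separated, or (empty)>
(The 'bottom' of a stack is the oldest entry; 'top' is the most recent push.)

After 1 (visit(R)): cur=R back=1 fwd=0
After 2 (back): cur=HOME back=0 fwd=1
After 3 (forward): cur=R back=1 fwd=0
After 4 (visit(V)): cur=V back=2 fwd=0
After 5 (visit(C)): cur=C back=3 fwd=0
After 6 (back): cur=V back=2 fwd=1
After 7 (forward): cur=C back=3 fwd=0
After 8 (back): cur=V back=2 fwd=1
After 9 (forward): cur=C back=3 fwd=0

Answer: back: HOME,R,V
current: C
forward: (empty)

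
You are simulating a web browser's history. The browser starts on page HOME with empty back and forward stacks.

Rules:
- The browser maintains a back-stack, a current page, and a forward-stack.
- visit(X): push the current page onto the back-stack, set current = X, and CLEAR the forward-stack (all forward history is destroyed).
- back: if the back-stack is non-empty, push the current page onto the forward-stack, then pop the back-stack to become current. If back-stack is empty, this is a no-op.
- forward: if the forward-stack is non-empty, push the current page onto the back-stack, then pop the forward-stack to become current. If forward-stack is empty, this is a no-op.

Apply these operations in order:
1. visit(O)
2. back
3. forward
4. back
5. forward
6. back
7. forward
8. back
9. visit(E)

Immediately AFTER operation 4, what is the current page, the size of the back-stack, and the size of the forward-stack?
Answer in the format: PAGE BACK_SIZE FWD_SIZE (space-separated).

After 1 (visit(O)): cur=O back=1 fwd=0
After 2 (back): cur=HOME back=0 fwd=1
After 3 (forward): cur=O back=1 fwd=0
After 4 (back): cur=HOME back=0 fwd=1

HOME 0 1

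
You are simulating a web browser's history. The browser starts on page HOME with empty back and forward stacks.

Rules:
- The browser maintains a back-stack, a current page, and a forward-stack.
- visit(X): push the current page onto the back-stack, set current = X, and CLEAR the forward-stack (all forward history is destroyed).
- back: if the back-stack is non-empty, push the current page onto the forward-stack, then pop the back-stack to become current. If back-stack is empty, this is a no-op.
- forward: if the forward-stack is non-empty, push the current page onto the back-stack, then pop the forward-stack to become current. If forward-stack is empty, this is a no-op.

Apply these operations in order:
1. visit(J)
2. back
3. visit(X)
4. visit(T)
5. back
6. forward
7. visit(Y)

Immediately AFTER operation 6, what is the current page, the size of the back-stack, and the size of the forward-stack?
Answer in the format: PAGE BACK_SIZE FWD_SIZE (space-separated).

After 1 (visit(J)): cur=J back=1 fwd=0
After 2 (back): cur=HOME back=0 fwd=1
After 3 (visit(X)): cur=X back=1 fwd=0
After 4 (visit(T)): cur=T back=2 fwd=0
After 5 (back): cur=X back=1 fwd=1
After 6 (forward): cur=T back=2 fwd=0

T 2 0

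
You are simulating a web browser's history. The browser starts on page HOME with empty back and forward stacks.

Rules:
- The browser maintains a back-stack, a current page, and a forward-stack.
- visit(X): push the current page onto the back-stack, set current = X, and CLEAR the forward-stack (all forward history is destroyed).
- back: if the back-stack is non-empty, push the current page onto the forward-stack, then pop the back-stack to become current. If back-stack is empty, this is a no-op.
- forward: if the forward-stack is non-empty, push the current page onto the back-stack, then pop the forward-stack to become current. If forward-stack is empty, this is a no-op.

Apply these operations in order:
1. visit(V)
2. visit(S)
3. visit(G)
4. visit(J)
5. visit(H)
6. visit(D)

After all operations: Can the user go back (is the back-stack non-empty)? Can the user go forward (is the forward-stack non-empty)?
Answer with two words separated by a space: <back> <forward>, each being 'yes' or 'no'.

Answer: yes no

Derivation:
After 1 (visit(V)): cur=V back=1 fwd=0
After 2 (visit(S)): cur=S back=2 fwd=0
After 3 (visit(G)): cur=G back=3 fwd=0
After 4 (visit(J)): cur=J back=4 fwd=0
After 5 (visit(H)): cur=H back=5 fwd=0
After 6 (visit(D)): cur=D back=6 fwd=0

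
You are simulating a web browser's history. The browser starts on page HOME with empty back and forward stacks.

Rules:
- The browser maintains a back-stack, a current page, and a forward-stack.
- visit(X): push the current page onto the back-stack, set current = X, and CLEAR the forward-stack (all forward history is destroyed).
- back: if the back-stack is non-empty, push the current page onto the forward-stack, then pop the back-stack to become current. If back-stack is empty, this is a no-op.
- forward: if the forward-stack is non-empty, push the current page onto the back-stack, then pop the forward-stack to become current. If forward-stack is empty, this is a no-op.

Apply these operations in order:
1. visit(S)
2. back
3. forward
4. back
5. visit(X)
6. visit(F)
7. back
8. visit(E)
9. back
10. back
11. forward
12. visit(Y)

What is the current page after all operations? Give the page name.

After 1 (visit(S)): cur=S back=1 fwd=0
After 2 (back): cur=HOME back=0 fwd=1
After 3 (forward): cur=S back=1 fwd=0
After 4 (back): cur=HOME back=0 fwd=1
After 5 (visit(X)): cur=X back=1 fwd=0
After 6 (visit(F)): cur=F back=2 fwd=0
After 7 (back): cur=X back=1 fwd=1
After 8 (visit(E)): cur=E back=2 fwd=0
After 9 (back): cur=X back=1 fwd=1
After 10 (back): cur=HOME back=0 fwd=2
After 11 (forward): cur=X back=1 fwd=1
After 12 (visit(Y)): cur=Y back=2 fwd=0

Answer: Y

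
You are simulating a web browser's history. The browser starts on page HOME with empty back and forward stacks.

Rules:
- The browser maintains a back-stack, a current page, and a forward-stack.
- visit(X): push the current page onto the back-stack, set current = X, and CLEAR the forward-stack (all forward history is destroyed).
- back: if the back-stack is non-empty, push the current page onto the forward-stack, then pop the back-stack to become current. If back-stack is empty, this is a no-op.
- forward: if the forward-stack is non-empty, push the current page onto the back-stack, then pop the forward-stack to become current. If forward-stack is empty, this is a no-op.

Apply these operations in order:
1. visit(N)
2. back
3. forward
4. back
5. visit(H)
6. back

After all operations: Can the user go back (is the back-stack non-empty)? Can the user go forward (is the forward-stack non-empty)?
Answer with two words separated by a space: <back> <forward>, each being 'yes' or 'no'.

After 1 (visit(N)): cur=N back=1 fwd=0
After 2 (back): cur=HOME back=0 fwd=1
After 3 (forward): cur=N back=1 fwd=0
After 4 (back): cur=HOME back=0 fwd=1
After 5 (visit(H)): cur=H back=1 fwd=0
After 6 (back): cur=HOME back=0 fwd=1

Answer: no yes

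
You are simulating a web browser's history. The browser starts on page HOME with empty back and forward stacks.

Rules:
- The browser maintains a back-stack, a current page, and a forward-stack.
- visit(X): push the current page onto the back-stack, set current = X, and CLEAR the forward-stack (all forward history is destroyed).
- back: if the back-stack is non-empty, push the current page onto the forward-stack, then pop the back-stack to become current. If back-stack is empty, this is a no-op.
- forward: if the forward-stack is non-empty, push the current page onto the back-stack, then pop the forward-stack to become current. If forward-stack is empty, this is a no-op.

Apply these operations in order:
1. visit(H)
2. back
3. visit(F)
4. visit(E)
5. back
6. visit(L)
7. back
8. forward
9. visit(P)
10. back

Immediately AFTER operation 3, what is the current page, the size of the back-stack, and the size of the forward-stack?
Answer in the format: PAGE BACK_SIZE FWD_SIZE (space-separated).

After 1 (visit(H)): cur=H back=1 fwd=0
After 2 (back): cur=HOME back=0 fwd=1
After 3 (visit(F)): cur=F back=1 fwd=0

F 1 0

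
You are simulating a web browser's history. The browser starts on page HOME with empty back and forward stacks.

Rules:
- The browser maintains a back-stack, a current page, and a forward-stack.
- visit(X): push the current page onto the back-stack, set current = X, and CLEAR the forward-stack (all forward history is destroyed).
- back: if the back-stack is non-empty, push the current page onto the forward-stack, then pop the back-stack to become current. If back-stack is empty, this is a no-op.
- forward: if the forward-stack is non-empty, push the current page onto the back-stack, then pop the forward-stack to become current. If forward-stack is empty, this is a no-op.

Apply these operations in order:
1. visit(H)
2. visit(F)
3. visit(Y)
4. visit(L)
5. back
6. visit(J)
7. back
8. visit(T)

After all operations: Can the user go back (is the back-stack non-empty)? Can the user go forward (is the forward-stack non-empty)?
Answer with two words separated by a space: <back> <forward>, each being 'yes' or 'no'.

After 1 (visit(H)): cur=H back=1 fwd=0
After 2 (visit(F)): cur=F back=2 fwd=0
After 3 (visit(Y)): cur=Y back=3 fwd=0
After 4 (visit(L)): cur=L back=4 fwd=0
After 5 (back): cur=Y back=3 fwd=1
After 6 (visit(J)): cur=J back=4 fwd=0
After 7 (back): cur=Y back=3 fwd=1
After 8 (visit(T)): cur=T back=4 fwd=0

Answer: yes no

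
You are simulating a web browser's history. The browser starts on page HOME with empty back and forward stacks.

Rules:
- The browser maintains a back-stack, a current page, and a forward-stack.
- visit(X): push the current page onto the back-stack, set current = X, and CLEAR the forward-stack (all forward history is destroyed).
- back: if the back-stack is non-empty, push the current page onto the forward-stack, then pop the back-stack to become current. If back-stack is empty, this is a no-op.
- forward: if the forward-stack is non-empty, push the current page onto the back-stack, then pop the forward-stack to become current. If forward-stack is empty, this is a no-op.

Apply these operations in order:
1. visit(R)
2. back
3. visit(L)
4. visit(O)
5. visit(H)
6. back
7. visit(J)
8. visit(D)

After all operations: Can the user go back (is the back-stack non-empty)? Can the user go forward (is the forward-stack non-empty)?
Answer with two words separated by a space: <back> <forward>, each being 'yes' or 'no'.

Answer: yes no

Derivation:
After 1 (visit(R)): cur=R back=1 fwd=0
After 2 (back): cur=HOME back=0 fwd=1
After 3 (visit(L)): cur=L back=1 fwd=0
After 4 (visit(O)): cur=O back=2 fwd=0
After 5 (visit(H)): cur=H back=3 fwd=0
After 6 (back): cur=O back=2 fwd=1
After 7 (visit(J)): cur=J back=3 fwd=0
After 8 (visit(D)): cur=D back=4 fwd=0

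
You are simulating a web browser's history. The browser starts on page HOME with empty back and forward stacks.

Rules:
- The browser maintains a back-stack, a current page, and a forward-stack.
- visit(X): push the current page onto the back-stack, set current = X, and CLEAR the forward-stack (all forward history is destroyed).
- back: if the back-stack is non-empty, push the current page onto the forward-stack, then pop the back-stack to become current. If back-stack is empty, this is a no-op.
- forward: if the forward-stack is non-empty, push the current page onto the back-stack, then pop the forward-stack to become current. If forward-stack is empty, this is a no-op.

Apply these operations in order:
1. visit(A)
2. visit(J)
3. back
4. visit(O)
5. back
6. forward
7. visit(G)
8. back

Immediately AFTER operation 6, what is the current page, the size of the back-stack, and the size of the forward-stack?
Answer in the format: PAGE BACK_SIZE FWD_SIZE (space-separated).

After 1 (visit(A)): cur=A back=1 fwd=0
After 2 (visit(J)): cur=J back=2 fwd=0
After 3 (back): cur=A back=1 fwd=1
After 4 (visit(O)): cur=O back=2 fwd=0
After 5 (back): cur=A back=1 fwd=1
After 6 (forward): cur=O back=2 fwd=0

O 2 0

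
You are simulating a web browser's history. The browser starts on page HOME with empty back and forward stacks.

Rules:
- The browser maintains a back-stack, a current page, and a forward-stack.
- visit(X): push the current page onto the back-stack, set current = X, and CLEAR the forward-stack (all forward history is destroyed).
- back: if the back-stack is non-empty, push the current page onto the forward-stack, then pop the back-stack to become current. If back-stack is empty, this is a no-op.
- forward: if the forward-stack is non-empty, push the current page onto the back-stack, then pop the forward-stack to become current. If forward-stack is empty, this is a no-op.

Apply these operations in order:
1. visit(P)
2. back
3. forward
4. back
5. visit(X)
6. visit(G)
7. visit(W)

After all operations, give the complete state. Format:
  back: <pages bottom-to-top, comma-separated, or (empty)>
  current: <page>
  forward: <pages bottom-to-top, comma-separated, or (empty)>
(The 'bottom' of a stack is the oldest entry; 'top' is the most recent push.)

After 1 (visit(P)): cur=P back=1 fwd=0
After 2 (back): cur=HOME back=0 fwd=1
After 3 (forward): cur=P back=1 fwd=0
After 4 (back): cur=HOME back=0 fwd=1
After 5 (visit(X)): cur=X back=1 fwd=0
After 6 (visit(G)): cur=G back=2 fwd=0
After 7 (visit(W)): cur=W back=3 fwd=0

Answer: back: HOME,X,G
current: W
forward: (empty)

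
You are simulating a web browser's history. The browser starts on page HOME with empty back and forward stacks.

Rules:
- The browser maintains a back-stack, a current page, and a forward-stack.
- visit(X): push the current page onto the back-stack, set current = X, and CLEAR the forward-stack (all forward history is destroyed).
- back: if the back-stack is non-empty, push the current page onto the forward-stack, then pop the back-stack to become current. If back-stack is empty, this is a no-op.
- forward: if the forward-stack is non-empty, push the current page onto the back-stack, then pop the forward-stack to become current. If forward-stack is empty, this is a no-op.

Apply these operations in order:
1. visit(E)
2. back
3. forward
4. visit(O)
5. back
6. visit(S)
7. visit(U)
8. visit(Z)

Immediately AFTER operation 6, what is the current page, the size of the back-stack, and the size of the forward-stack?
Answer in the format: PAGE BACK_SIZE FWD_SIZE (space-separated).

After 1 (visit(E)): cur=E back=1 fwd=0
After 2 (back): cur=HOME back=0 fwd=1
After 3 (forward): cur=E back=1 fwd=0
After 4 (visit(O)): cur=O back=2 fwd=0
After 5 (back): cur=E back=1 fwd=1
After 6 (visit(S)): cur=S back=2 fwd=0

S 2 0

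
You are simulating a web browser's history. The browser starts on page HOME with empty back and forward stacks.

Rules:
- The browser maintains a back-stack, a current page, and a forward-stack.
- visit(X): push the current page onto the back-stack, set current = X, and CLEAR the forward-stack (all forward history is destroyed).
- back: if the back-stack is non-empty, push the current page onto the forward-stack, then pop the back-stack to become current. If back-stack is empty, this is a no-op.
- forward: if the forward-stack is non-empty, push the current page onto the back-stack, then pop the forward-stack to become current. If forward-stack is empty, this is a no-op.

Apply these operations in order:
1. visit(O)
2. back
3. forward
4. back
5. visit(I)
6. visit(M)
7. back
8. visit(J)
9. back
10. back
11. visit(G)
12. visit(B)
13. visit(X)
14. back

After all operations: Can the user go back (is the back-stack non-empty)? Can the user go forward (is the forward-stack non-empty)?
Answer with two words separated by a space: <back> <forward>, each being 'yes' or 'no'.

After 1 (visit(O)): cur=O back=1 fwd=0
After 2 (back): cur=HOME back=0 fwd=1
After 3 (forward): cur=O back=1 fwd=0
After 4 (back): cur=HOME back=0 fwd=1
After 5 (visit(I)): cur=I back=1 fwd=0
After 6 (visit(M)): cur=M back=2 fwd=0
After 7 (back): cur=I back=1 fwd=1
After 8 (visit(J)): cur=J back=2 fwd=0
After 9 (back): cur=I back=1 fwd=1
After 10 (back): cur=HOME back=0 fwd=2
After 11 (visit(G)): cur=G back=1 fwd=0
After 12 (visit(B)): cur=B back=2 fwd=0
After 13 (visit(X)): cur=X back=3 fwd=0
After 14 (back): cur=B back=2 fwd=1

Answer: yes yes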